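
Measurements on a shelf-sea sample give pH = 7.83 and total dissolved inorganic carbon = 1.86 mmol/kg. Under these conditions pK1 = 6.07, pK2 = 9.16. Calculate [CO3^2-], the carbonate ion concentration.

[CO3²⁻] = 0.0818 mmol/kg

α₂ = 1 / (1 + [H⁺]/K2 + [H⁺]²/(K1K2)) = 1 / (1 + 10^+1.33 + 10^-0.43)
   = 1 / (1 + 21.380 + 0.37154) = 1/22.751 = 0.04395
[CO3²⁻] = α₂ × DIC = 0.04395 × 1.86 = 0.0818 mmol/kg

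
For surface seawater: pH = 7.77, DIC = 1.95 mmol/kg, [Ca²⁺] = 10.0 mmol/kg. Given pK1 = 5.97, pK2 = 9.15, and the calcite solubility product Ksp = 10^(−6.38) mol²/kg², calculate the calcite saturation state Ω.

Ω = 1.84

α₂ = 1 / (1 + [H⁺]/K2 + [H⁺]²/(K1K2)) = 1 / (1 + 10^+1.38 + 10^-0.42)
   = 1 / (1 + 23.988 + 0.38019) = 1/25.369 = 0.03942
[CO3²⁻] = α₂ × DIC = 0.03942 × 1.95 = 0.07687 mmol/kg
Ksp = 10^(−6.38) = 4.169×10^-7
Ω = [Ca²⁺][CO3²⁻]/Ksp = (10.0×10^-3)(7.687×10^-5) / 4.169×10^-7 = 1.84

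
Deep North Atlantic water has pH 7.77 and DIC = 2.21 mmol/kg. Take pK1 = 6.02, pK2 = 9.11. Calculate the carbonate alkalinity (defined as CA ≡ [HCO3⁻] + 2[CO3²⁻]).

CA = [HCO3⁻] + 2[CO3²⁻] = (α₁ + 2α₂)·DIC
At pH 7.77: [H⁺]/K1 = 10^-1.75 = 0.017783, K2/[H⁺] = 10^-1.34 = 0.045709
α₁ = 1/(1 + 0.017783 + 0.045709) = 1/1.0635 = 0.9403; α₂ = α₁·K2/[H⁺] = 0.04298
α₁ + 2α₂ = 1.0263
CA = 1.0263 × 2.21 = 2.27 mmol/kg

CA = 2.27 mmol/kg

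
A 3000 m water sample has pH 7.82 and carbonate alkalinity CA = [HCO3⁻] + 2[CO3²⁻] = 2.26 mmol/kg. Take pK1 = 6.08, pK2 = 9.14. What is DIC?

DIC = 2.20 mmol/kg

CA = [HCO3⁻] + 2[CO3²⁻] = (α₁ + 2α₂)·DIC
At pH 7.82: [H⁺]/K1 = 10^-1.74 = 0.018197, K2/[H⁺] = 10^-1.32 = 0.047863
α₁ = 1/(1 + 0.018197 + 0.047863) = 1/1.0661 = 0.9380; α₂ = α₁·K2/[H⁺] = 0.04490
α₁ + 2α₂ = 1.0278
DIC = CA / (α₁ + 2α₂) = 2.26 / 1.0278 = 2.20 mmol/kg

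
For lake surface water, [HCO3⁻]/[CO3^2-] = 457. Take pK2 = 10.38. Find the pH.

pH = 7.72

From K2 = [H⁺][CO3^2-]/[HCO3⁻]:  pH = pK2 − log₁₀([HCO3⁻]/[CO3^2-])
log₁₀(457) = +2.660
pH = 10.38 − (+2.660) = 7.72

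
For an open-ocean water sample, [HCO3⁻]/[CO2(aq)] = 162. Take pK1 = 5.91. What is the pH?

pH = 8.12

From K1 = [H⁺][HCO3⁻]/[CO2(aq)]:  pH = pK1 + log₁₀([HCO3⁻]/[CO2(aq)])
log₁₀(162) = +2.210
pH = 5.91 + (+2.210) = 8.12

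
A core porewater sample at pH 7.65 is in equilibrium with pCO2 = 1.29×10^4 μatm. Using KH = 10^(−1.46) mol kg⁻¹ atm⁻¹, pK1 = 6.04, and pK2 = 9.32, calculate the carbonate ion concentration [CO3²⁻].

[CO2*] = KH · pCO2 = 10^(−1.46) × 1.29×10^4×10^-6 = 4.473×10^-4 mol/kg
α₀ = 1/(1 + K1/[H⁺] + K1K2/[H⁺]²) = 1/(1 + 10^+1.61 + 10^-0.06) = 0.02347
DIC = [CO2*]/α₀ = 4.473×10^-4 / 0.02347 = 19.06 mmol/kg
[CO3²⁻] = α₂·DIC; α₂ = 0.02044, so [CO3²⁻] = 0.02044 × 19.06 = 0.390 mmol/kg

[CO3²⁻] = 0.390 mmol/kg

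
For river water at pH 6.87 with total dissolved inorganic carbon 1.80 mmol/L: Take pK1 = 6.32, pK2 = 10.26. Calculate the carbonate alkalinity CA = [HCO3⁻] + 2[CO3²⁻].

CA = 1.40 mmol/L

CA = [HCO3⁻] + 2[CO3²⁻] = (α₁ + 2α₂)·DIC
At pH 6.87: [H⁺]/K1 = 10^-0.55 = 0.28184, K2/[H⁺] = 10^-3.39 = 0.00040738
α₁ = 1/(1 + 0.28184 + 0.00040738) = 1/1.2822 = 0.7799; α₂ = α₁·K2/[H⁺] = 0.0003177
α₁ + 2α₂ = 0.7805
CA = 0.7805 × 1.80 = 1.40 mmol/L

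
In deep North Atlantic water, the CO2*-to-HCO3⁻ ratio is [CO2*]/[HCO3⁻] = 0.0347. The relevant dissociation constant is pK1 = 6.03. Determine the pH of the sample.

pH = 7.49

From K1 = [H⁺][HCO3⁻]/[CO2*]:  pH = pK1 − log₁₀([CO2*]/[HCO3⁻])
log₁₀(0.0347) = -1.460
pH = 6.03 − (-1.460) = 7.49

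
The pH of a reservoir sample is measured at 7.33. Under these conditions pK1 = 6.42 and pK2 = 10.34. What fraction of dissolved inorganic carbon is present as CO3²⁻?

α₂ = 1 / (1 + [H⁺]/K2 + [H⁺]²/(K1K2)) = 1 / (1 + 10^+3.01 + 10^+2.10)
   = 1 / (1 + 1023.3 + 125.89) = 1/1150.2 = 0.0008694

α₂ = 0.000869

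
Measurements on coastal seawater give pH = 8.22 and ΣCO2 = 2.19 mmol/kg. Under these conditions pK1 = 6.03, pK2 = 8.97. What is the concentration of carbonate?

α₂ = 1 / (1 + [H⁺]/K2 + [H⁺]²/(K1K2)) = 1 / (1 + 10^+0.75 + 10^-1.44)
   = 1 / (1 + 5.6234 + 0.036308) = 1/6.6597 = 0.1502
[CO3²⁻] = α₂ × DIC = 0.1502 × 2.19 = 0.329 mmol/kg

[CO3²⁻] = 0.329 mmol/kg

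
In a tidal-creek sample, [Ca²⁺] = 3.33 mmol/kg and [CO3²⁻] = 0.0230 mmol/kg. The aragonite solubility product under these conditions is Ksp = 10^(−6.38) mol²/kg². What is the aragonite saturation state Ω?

Ω = 0.184

Ksp = 10^(−6.38) = 4.169×10^-7
Ω = [Ca²⁺][CO3²⁻]/Ksp = (3.33×10^-3)(0.0230×10^-3) / 4.169×10^-7 = 0.184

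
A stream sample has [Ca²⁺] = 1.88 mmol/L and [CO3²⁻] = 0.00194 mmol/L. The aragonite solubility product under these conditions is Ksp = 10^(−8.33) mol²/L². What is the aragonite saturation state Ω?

Ω = 0.780

Ksp = 10^(−8.33) = 4.677×10^-9
Ω = [Ca²⁺][CO3²⁻]/Ksp = (1.88×10^-3)(0.00194×10^-3) / 4.677×10^-9 = 0.780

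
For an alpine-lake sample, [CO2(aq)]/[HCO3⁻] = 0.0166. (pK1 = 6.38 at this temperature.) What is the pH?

From K1 = [H⁺][HCO3⁻]/[CO2(aq)]:  pH = pK1 − log₁₀([CO2(aq)]/[HCO3⁻])
log₁₀(0.0166) = -1.780
pH = 6.38 − (-1.780) = 8.16

pH = 8.16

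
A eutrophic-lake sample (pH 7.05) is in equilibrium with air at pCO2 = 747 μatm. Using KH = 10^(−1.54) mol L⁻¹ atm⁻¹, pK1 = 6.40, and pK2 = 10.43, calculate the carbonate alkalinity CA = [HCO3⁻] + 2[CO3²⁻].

CA = 0.0963 mmol/L

[CO2*] = KH · pCO2 = 10^(−1.54) × 747×10^-6 = 2.154×10^-5 mol/L
α₀ = 1/(1 + K1/[H⁺] + K1K2/[H⁺]²) = 1/(1 + 10^+0.65 + 10^-2.73) = 0.1829
DIC = [CO2*]/α₀ = 2.154×10^-5 / 0.1829 = 0.1178 mmol/L
CA = (α₁ + 2α₂)·DIC = (0.8168 + 2×0.0003405) × 0.1178 = 0.0963 mmol/L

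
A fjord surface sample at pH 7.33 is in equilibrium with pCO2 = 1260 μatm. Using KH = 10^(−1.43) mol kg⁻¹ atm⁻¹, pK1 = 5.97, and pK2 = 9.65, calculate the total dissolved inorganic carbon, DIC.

DIC = 1.12 mmol/kg

[CO2*] = KH · pCO2 = 10^(−1.43) × 1260×10^-6 = 4.681×10^-5 mol/kg
α₀ = 1/(1 + K1/[H⁺] + K1K2/[H⁺]²) = 1/(1 + 10^+1.36 + 10^-0.96) = 0.04163
DIC = [CO2*]/α₀ = 4.681×10^-5 / 0.04163 = 1.12 mmol/kg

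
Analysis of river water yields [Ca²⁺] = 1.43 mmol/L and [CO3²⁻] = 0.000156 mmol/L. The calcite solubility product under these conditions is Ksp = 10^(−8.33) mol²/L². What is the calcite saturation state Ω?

Ksp = 10^(−8.33) = 4.677×10^-9
Ω = [Ca²⁺][CO3²⁻]/Ksp = (1.43×10^-3)(0.000156×10^-3) / 4.677×10^-9 = 0.0477

Ω = 0.0477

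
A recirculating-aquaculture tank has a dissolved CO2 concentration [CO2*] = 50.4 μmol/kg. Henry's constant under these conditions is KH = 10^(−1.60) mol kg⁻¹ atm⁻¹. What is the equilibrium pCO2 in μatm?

KH = 10^(−1.60) = 2.512×10^-2 mol kg⁻¹ atm⁻¹
pCO2 = [CO2*]/KH = 50.4×10^-6 / 2.512×10^-2 = 2.01×10^-3 atm = 2010 μatm

pCO2 = 2010 μatm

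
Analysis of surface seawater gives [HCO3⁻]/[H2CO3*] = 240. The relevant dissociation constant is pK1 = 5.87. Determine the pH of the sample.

From K1 = [H⁺][HCO3⁻]/[H2CO3*]:  pH = pK1 + log₁₀([HCO3⁻]/[H2CO3*])
log₁₀(240) = +2.380
pH = 5.87 + (+2.380) = 8.25

pH = 8.25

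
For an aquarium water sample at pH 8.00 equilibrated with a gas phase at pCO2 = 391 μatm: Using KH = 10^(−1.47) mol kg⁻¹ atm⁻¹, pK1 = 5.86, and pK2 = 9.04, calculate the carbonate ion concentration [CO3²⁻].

[CO3²⁻] = 0.167 mmol/kg

[CO2*] = KH · pCO2 = 10^(−1.47) × 391×10^-6 = 1.325×10^-5 mol/kg
α₀ = 1/(1 + K1/[H⁺] + K1K2/[H⁺]²) = 1/(1 + 10^+2.14 + 10^+1.10) = 0.006595
DIC = [CO2*]/α₀ = 1.325×10^-5 / 0.006595 = 2.009 mmol/kg
[CO3²⁻] = α₂·DIC; α₂ = 0.08303, so [CO3²⁻] = 0.08303 × 2.009 = 0.167 mmol/kg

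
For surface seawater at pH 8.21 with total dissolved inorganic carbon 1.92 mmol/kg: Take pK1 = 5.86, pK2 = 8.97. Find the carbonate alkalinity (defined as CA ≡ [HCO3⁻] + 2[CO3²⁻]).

CA = [HCO3⁻] + 2[CO3²⁻] = (α₁ + 2α₂)·DIC
At pH 8.21: [H⁺]/K1 = 10^-2.35 = 0.0044668, K2/[H⁺] = 10^-0.76 = 0.17378
α₁ = 1/(1 + 0.0044668 + 0.17378) = 1/1.1782 = 0.8487; α₂ = α₁·K2/[H⁺] = 0.1475
α₁ + 2α₂ = 1.1437
CA = 1.1437 × 1.92 = 2.20 mmol/kg

CA = 2.20 mmol/kg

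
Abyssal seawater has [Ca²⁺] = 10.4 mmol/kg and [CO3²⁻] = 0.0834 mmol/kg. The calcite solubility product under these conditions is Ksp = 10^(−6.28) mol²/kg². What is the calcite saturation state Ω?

Ksp = 10^(−6.28) = 5.248×10^-7
Ω = [Ca²⁺][CO3²⁻]/Ksp = (10.4×10^-3)(0.0834×10^-3) / 5.248×10^-7 = 1.65

Ω = 1.65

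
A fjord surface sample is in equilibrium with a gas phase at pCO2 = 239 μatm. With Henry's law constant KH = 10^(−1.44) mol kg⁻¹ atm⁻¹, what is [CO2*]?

[CO2*] = 8.68 μmol/kg

KH = 10^(−1.44) = 3.631×10^-2 mol kg⁻¹ atm⁻¹
[CO2*] = KH · pCO2 = 3.631×10^-2 × 239×10^-6 atm = 8.68×10^-6 mol/kg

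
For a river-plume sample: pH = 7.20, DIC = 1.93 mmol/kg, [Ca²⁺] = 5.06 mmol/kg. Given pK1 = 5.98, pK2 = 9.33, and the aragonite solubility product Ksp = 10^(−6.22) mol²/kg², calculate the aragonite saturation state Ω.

α₂ = 1 / (1 + [H⁺]/K2 + [H⁺]²/(K1K2)) = 1 / (1 + 10^+2.13 + 10^+0.91)
   = 1 / (1 + 134.90 + 8.1283) = 1/144.02 = 0.006943
[CO3²⁻] = α₂ × DIC = 0.006943 × 1.93 = 0.01340 mmol/kg = 13.40 μmol/kg
Ksp = 10^(−6.22) = 6.026×10^-7
Ω = [Ca²⁺][CO3²⁻]/Ksp = (5.06×10^-3)(1.340×10^-5) / 6.026×10^-7 = 0.113

Ω = 0.113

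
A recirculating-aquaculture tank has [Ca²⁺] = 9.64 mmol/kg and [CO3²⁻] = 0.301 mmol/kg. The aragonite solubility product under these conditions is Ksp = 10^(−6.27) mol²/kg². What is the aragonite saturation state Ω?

Ksp = 10^(−6.27) = 5.370×10^-7
Ω = [Ca²⁺][CO3²⁻]/Ksp = (9.64×10^-3)(0.301×10^-3) / 5.370×10^-7 = 5.40

Ω = 5.40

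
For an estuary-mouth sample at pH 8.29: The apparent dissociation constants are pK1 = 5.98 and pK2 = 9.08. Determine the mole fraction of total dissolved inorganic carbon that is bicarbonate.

α₁ = 0.857

α₁ = 1 / (1 + [H⁺]/K1 + K2/[H⁺]) = 1 / (1 + 10^-2.31 + 10^-0.79)
   = 1 / (1 + 0.0048978 + 0.16218) = 1/1.1671 = 0.8568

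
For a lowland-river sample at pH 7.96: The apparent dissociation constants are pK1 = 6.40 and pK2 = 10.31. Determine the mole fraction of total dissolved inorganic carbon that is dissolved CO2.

α₀ = 0.0267

α₀ = 1 / (1 + K1/[H⁺] + K1K2/[H⁺]²) = 1 / (1 + 10^+1.56 + 10^-0.79)
   = 1 / (1 + 36.308 + 0.16218) = 1/37.470 = 0.02669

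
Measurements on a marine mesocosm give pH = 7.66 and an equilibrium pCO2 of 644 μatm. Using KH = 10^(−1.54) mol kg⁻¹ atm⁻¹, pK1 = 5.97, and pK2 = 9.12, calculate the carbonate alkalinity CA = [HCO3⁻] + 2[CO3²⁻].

CA = 0.973 mmol/kg

[CO2*] = KH · pCO2 = 10^(−1.54) × 644×10^-6 = 1.857×10^-5 mol/kg
α₀ = 1/(1 + K1/[H⁺] + K1K2/[H⁺]²) = 1/(1 + 10^+1.69 + 10^+0.23) = 0.01935
DIC = [CO2*]/α₀ = 1.857×10^-5 / 0.01935 = 0.9598 mmol/kg
CA = (α₁ + 2α₂)·DIC = (0.9478 + 2×0.03286) × 0.9598 = 0.973 mmol/kg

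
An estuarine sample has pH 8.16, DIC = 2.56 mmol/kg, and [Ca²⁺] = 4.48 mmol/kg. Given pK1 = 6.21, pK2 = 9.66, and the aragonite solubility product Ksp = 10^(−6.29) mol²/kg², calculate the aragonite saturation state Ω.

Ω = 0.678

α₂ = 1 / (1 + [H⁺]/K2 + [H⁺]²/(K1K2)) = 1 / (1 + 10^+1.50 + 10^-0.45)
   = 1 / (1 + 31.623 + 0.35481) = 1/32.978 = 0.03032
[CO3²⁻] = α₂ × DIC = 0.03032 × 2.56 = 0.07763 mmol/kg
Ksp = 10^(−6.29) = 5.129×10^-7
Ω = [Ca²⁺][CO3²⁻]/Ksp = (4.48×10^-3)(7.763×10^-5) / 5.129×10^-7 = 0.678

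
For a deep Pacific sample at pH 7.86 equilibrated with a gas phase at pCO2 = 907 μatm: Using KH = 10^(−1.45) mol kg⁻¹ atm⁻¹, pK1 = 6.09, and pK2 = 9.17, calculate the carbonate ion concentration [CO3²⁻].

[CO3²⁻] = 0.0928 mmol/kg

[CO2*] = KH · pCO2 = 10^(−1.45) × 907×10^-6 = 3.218×10^-5 mol/kg
α₀ = 1/(1 + K1/[H⁺] + K1K2/[H⁺]²) = 1/(1 + 10^+1.77 + 10^+0.46) = 0.01593
DIC = [CO2*]/α₀ = 3.218×10^-5 / 0.01593 = 2.020 mmol/kg
[CO3²⁻] = α₂·DIC; α₂ = 0.04595, so [CO3²⁻] = 0.04595 × 2.020 = 0.0928 mmol/kg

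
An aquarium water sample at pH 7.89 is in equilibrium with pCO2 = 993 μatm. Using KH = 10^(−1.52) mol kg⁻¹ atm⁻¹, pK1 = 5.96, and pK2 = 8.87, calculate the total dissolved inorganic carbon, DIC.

[CO2*] = KH · pCO2 = 10^(−1.52) × 993×10^-6 = 2.999×10^-5 mol/kg
α₀ = 1/(1 + K1/[H⁺] + K1K2/[H⁺]²) = 1/(1 + 10^+1.93 + 10^+0.95) = 0.01052
DIC = [CO2*]/α₀ = 2.999×10^-5 / 0.01052 = 2.85 mmol/kg

DIC = 2.85 mmol/kg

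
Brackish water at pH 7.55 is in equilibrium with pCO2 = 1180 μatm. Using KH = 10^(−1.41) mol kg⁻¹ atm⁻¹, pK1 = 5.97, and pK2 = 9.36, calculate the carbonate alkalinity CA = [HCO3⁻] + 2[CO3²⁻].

[CO2*] = KH · pCO2 = 10^(−1.41) × 1180×10^-6 = 4.591×10^-5 mol/kg
α₀ = 1/(1 + K1/[H⁺] + K1K2/[H⁺]²) = 1/(1 + 10^+1.58 + 10^-0.23) = 0.02525
DIC = [CO2*]/α₀ = 4.591×10^-5 / 0.02525 = 1.818 mmol/kg
CA = (α₁ + 2α₂)·DIC = (0.9599 + 2×0.01487) × 1.818 = 1.80 mmol/kg

CA = 1.80 mmol/kg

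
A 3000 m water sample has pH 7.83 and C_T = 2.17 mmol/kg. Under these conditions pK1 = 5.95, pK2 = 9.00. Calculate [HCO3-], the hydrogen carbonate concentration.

[HCO3⁻] = 2.01 mmol/kg

α₁ = 1 / (1 + [H⁺]/K1 + K2/[H⁺]) = 1 / (1 + 10^-1.88 + 10^-1.17)
   = 1 / (1 + 0.013183 + 0.067608) = 1/1.0808 = 0.9252
[HCO3⁻] = α₁ × DIC = 0.9252 × 2.17 = 2.01 mmol/kg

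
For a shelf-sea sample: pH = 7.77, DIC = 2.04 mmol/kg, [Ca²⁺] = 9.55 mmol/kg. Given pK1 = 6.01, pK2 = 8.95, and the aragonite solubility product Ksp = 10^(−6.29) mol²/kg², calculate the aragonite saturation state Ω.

α₂ = 1 / (1 + [H⁺]/K2 + [H⁺]²/(K1K2)) = 1 / (1 + 10^+1.18 + 10^-0.58)
   = 1 / (1 + 15.136 + 0.26303) = 1/16.399 = 0.06098
[CO3²⁻] = α₂ × DIC = 0.06098 × 2.04 = 0.1244 mmol/kg
Ksp = 10^(−6.29) = 5.129×10^-7
Ω = [Ca²⁺][CO3²⁻]/Ksp = (9.55×10^-3)(1.244×10^-4) / 5.129×10^-7 = 2.32

Ω = 2.32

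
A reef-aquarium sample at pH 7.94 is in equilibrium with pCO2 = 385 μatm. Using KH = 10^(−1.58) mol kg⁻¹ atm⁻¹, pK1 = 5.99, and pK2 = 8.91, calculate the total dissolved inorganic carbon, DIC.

[CO2*] = KH · pCO2 = 10^(−1.58) × 385×10^-6 = 1.013×10^-5 mol/kg
α₀ = 1/(1 + K1/[H⁺] + K1K2/[H⁺]²) = 1/(1 + 10^+1.95 + 10^+0.98) = 0.01003
DIC = [CO2*]/α₀ = 1.013×10^-5 / 0.01003 = 1.01 mmol/kg

DIC = 1.01 mmol/kg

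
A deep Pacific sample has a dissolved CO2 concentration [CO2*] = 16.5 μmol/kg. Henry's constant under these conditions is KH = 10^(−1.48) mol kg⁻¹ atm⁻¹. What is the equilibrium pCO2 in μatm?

pCO2 = 498 μatm

KH = 10^(−1.48) = 3.311×10^-2 mol kg⁻¹ atm⁻¹
pCO2 = [CO2*]/KH = 16.5×10^-6 / 3.311×10^-2 = 4.98×10^-4 atm = 498 μatm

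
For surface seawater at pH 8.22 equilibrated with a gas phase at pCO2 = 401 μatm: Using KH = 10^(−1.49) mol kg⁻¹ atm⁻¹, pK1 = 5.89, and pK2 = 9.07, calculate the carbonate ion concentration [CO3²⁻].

[CO3²⁻] = 0.392 mmol/kg

[CO2*] = KH · pCO2 = 10^(−1.49) × 401×10^-6 = 1.298×10^-5 mol/kg
α₀ = 1/(1 + K1/[H⁺] + K1K2/[H⁺]²) = 1/(1 + 10^+2.33 + 10^+1.48) = 0.004082
DIC = [CO2*]/α₀ = 1.298×10^-5 / 0.004082 = 3.179 mmol/kg
[CO3²⁻] = α₂·DIC; α₂ = 0.1233, so [CO3²⁻] = 0.1233 × 3.179 = 0.392 mmol/kg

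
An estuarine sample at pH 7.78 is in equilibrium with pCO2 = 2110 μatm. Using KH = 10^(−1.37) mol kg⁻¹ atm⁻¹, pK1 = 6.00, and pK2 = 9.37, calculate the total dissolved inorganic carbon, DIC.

DIC = 5.65 mmol/kg

[CO2*] = KH · pCO2 = 10^(−1.37) × 2110×10^-6 = 9.001×10^-5 mol/kg
α₀ = 1/(1 + K1/[H⁺] + K1K2/[H⁺]²) = 1/(1 + 10^+1.78 + 10^+0.19) = 0.01592
DIC = [CO2*]/α₀ = 9.001×10^-5 / 0.01592 = 5.65 mmol/kg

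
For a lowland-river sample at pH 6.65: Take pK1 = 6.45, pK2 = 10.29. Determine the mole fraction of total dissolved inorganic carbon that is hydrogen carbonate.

α₁ = 1 / (1 + [H⁺]/K1 + K2/[H⁺]) = 1 / (1 + 10^-0.20 + 10^-3.64)
   = 1 / (1 + 0.63096 + 0.00022909) = 1/1.6312 = 0.6131

α₁ = 0.613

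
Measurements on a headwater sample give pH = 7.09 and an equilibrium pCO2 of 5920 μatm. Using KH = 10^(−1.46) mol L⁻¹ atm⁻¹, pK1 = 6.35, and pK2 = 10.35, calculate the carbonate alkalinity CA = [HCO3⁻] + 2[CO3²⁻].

[CO2*] = KH · pCO2 = 10^(−1.46) × 5920×10^-6 = 2.053×10^-4 mol/L
α₀ = 1/(1 + K1/[H⁺] + K1K2/[H⁺]²) = 1/(1 + 10^+0.74 + 10^-2.52) = 0.1539
DIC = [CO2*]/α₀ = 2.053×10^-4 / 0.1539 = 1.334 mmol/L
CA = (α₁ + 2α₂)·DIC = (0.8457 + 2×0.0004647) × 1.334 = 1.13 mmol/L

CA = 1.13 mmol/L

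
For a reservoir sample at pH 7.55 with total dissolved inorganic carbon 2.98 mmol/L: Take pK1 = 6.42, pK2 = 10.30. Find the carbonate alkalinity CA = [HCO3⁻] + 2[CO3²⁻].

CA = 2.78 mmol/L

CA = [HCO3⁻] + 2[CO3²⁻] = (α₁ + 2α₂)·DIC
At pH 7.55: [H⁺]/K1 = 10^-1.13 = 0.074131, K2/[H⁺] = 10^-2.75 = 0.0017783
α₁ = 1/(1 + 0.074131 + 0.0017783) = 1/1.0759 = 0.9294; α₂ = α₁·K2/[H⁺] = 0.001653
α₁ + 2α₂ = 0.9328
CA = 0.9328 × 2.98 = 2.78 mmol/L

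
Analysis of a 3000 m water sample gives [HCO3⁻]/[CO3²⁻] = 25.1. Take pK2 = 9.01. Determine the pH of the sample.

From K2 = [H⁺][CO3²⁻]/[HCO3⁻]:  pH = pK2 − log₁₀([HCO3⁻]/[CO3²⁻])
log₁₀(25.1) = +1.400
pH = 9.01 − (+1.400) = 7.61

pH = 7.61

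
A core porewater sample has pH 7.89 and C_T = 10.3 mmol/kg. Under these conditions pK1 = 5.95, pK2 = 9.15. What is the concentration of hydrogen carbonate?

[HCO3⁻] = 9.66 mmol/kg

α₁ = 1 / (1 + [H⁺]/K1 + K2/[H⁺]) = 1 / (1 + 10^-1.94 + 10^-1.26)
   = 1 / (1 + 0.011482 + 0.054954) = 1/1.0664 = 0.9377
[HCO3⁻] = α₁ × DIC = 0.9377 × 10.3 = 9.66 mmol/kg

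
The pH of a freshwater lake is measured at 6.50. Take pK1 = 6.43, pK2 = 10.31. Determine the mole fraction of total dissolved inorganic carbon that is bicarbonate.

α₁ = 0.540

α₁ = 1 / (1 + [H⁺]/K1 + K2/[H⁺]) = 1 / (1 + 10^-0.07 + 10^-3.81)
   = 1 / (1 + 0.85114 + 0.00015488) = 1/1.8513 = 0.5402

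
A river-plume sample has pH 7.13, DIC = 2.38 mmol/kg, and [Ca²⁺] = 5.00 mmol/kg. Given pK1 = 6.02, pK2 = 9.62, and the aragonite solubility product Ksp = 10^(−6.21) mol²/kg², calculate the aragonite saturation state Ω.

α₂ = 1 / (1 + [H⁺]/K2 + [H⁺]²/(K1K2)) = 1 / (1 + 10^+2.49 + 10^+1.38)
   = 1 / (1 + 309.03 + 23.988) = 1/334.02 = 0.002994
[CO3²⁻] = α₂ × DIC = 0.002994 × 2.38 = 0.007125 mmol/kg = 7.125 μmol/kg
Ksp = 10^(−6.21) = 6.166×10^-7
Ω = [Ca²⁺][CO3²⁻]/Ksp = (5.00×10^-3)(7.125×10^-6) / 6.166×10^-7 = 0.0578

Ω = 0.0578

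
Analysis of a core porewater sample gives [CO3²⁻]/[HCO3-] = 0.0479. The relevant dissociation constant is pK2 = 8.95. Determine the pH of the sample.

From K2 = [H⁺][CO3²⁻]/[HCO3-]:  pH = pK2 + log₁₀([CO3²⁻]/[HCO3-])
log₁₀(0.0479) = -1.320
pH = 8.95 + (-1.320) = 7.63

pH = 7.63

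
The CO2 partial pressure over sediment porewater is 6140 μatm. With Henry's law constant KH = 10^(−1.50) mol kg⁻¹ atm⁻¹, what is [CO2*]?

KH = 10^(−1.50) = 3.162×10^-2 mol kg⁻¹ atm⁻¹
[CO2*] = KH · pCO2 = 3.162×10^-2 × 6140×10^-6 atm = 1.94×10^-4 mol/kg

[CO2*] = 194 μmol/kg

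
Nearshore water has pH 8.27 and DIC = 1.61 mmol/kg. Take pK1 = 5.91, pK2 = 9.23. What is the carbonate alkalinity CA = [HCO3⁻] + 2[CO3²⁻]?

CA = 1.76 mmol/kg

CA = [HCO3⁻] + 2[CO3²⁻] = (α₁ + 2α₂)·DIC
At pH 8.27: [H⁺]/K1 = 10^-2.36 = 0.0043652, K2/[H⁺] = 10^-0.96 = 0.10965
α₁ = 1/(1 + 0.0043652 + 0.10965) = 1/1.1140 = 0.8977; α₂ = α₁·K2/[H⁺] = 0.09843
α₁ + 2α₂ = 1.0945
CA = 1.0945 × 1.61 = 1.76 mmol/kg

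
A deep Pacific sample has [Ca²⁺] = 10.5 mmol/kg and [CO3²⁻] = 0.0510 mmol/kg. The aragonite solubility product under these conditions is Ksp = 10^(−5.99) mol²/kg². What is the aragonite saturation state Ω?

Ω = 0.523

Ksp = 10^(−5.99) = 1.023×10^-6
Ω = [Ca²⁺][CO3²⁻]/Ksp = (10.5×10^-3)(0.0510×10^-3) / 1.023×10^-6 = 0.523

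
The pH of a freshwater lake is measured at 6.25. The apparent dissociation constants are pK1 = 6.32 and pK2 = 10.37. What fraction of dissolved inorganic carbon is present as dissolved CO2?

α₀ = 1 / (1 + K1/[H⁺] + K1K2/[H⁺]²) = 1 / (1 + 10^-0.07 + 10^-4.19)
   = 1 / (1 + 0.85114 + 6.4565×10^-5) = 1/1.8512 = 0.5402

α₀ = 0.540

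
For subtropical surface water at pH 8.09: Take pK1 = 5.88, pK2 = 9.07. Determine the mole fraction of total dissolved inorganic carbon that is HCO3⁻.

α₁ = 0.900

α₁ = 1 / (1 + [H⁺]/K1 + K2/[H⁺]) = 1 / (1 + 10^-2.21 + 10^-0.98)
   = 1 / (1 + 0.0061660 + 0.10471) = 1/1.1109 = 0.9002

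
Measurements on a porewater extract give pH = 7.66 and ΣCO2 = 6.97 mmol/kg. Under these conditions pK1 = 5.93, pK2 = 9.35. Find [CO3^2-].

α₂ = 1 / (1 + [H⁺]/K2 + [H⁺]²/(K1K2)) = 1 / (1 + 10^+1.69 + 10^-0.04)
   = 1 / (1 + 48.978 + 0.91201) = 1/50.890 = 0.01965
[CO3²⁻] = α₂ × DIC = 0.01965 × 6.97 = 0.137 mmol/kg

[CO3²⁻] = 0.137 mmol/kg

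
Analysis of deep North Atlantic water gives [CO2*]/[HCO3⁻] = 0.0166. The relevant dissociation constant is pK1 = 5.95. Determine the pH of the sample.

pH = 7.73

From K1 = [H⁺][HCO3⁻]/[CO2*]:  pH = pK1 − log₁₀([CO2*]/[HCO3⁻])
log₁₀(0.0166) = -1.780
pH = 5.95 − (-1.780) = 7.73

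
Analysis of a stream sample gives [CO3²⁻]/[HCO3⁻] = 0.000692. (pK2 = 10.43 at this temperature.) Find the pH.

pH = 7.27

From K2 = [H⁺][CO3²⁻]/[HCO3⁻]:  pH = pK2 + log₁₀([CO3²⁻]/[HCO3⁻])
log₁₀(0.000692) = -3.160
pH = 10.43 + (-3.160) = 7.27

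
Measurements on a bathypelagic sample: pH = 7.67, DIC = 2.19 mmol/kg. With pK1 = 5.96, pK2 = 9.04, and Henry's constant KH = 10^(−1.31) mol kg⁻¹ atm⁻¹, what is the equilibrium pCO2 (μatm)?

pCO2 = 821 μatm

α₀ = 1 / (1 + K1/[H⁺] + K1K2/[H⁺]²) = 1 / (1 + 10^+1.71 + 10^+0.34)
   = 1 / (1 + 51.286 + 2.1878) = 1/54.474 = 0.01836
[CO2*] = α₀ × DIC = 0.01836 × 2.19 = 0.04020 mmol/kg
pCO2 = [CO2*]/KH = 4.020×10^-5 / 4.898×10^-2 = 821 μatm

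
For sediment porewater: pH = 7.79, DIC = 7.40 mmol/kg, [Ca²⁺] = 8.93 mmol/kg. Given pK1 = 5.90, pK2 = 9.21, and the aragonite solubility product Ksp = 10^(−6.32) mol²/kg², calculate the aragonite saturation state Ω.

α₂ = 1 / (1 + [H⁺]/K2 + [H⁺]²/(K1K2)) = 1 / (1 + 10^+1.42 + 10^-0.47)
   = 1 / (1 + 26.303 + 0.33884) = 1/27.642 = 0.03618
[CO3²⁻] = α₂ × DIC = 0.03618 × 7.40 = 0.2677 mmol/kg
Ksp = 10^(−6.32) = 4.786×10^-7
Ω = [Ca²⁺][CO3²⁻]/Ksp = (8.93×10^-3)(2.677×10^-4) / 4.786×10^-7 = 4.99

Ω = 4.99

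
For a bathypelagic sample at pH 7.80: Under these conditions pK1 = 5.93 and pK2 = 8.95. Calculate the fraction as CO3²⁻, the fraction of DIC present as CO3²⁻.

α₂ = 1 / (1 + [H⁺]/K2 + [H⁺]²/(K1K2)) = 1 / (1 + 10^+1.15 + 10^-0.72)
   = 1 / (1 + 14.125 + 0.19055) = 1/15.316 = 0.06529

α₂ = 0.0653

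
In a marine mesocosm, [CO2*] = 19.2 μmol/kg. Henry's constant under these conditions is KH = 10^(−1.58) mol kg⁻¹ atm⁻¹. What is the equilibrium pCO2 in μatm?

pCO2 = 730 μatm

KH = 10^(−1.58) = 2.630×10^-2 mol kg⁻¹ atm⁻¹
pCO2 = [CO2*]/KH = 19.2×10^-6 / 2.630×10^-2 = 7.30×10^-4 atm = 730 μatm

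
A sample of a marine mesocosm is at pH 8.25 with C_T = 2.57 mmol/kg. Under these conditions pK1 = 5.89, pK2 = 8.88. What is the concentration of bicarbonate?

α₁ = 1 / (1 + [H⁺]/K1 + K2/[H⁺]) = 1 / (1 + 10^-2.36 + 10^-0.63)
   = 1 / (1 + 0.0043652 + 0.23442) = 1/1.2388 = 0.8072
[HCO3⁻] = α₁ × DIC = 0.8072 × 2.57 = 2.07 mmol/kg

[HCO3⁻] = 2.07 mmol/kg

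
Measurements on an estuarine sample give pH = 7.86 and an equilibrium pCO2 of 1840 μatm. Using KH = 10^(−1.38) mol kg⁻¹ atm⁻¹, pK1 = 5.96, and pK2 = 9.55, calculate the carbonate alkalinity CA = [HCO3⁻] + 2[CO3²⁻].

[CO2*] = KH · pCO2 = 10^(−1.38) × 1840×10^-6 = 7.670×10^-5 mol/kg
α₀ = 1/(1 + K1/[H⁺] + K1K2/[H⁺]²) = 1/(1 + 10^+1.90 + 10^+0.21) = 0.01219
DIC = [CO2*]/α₀ = 7.670×10^-5 / 0.01219 = 6.294 mmol/kg
CA = (α₁ + 2α₂)·DIC = (0.9680 + 2×0.01977) × 6.294 = 6.34 mmol/kg

CA = 6.34 mmol/kg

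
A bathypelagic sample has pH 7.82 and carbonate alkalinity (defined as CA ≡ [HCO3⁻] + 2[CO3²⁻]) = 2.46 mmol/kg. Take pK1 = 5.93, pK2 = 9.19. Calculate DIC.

CA = [HCO3⁻] + 2[CO3²⁻] = (α₁ + 2α₂)·DIC
At pH 7.82: [H⁺]/K1 = 10^-1.89 = 0.012882, K2/[H⁺] = 10^-1.37 = 0.042658
α₁ = 1/(1 + 0.012882 + 0.042658) = 1/1.0555 = 0.9474; α₂ = α₁·K2/[H⁺] = 0.04041
α₁ + 2α₂ = 1.0282
DIC = CA / (α₁ + 2α₂) = 2.46 / 1.0282 = 2.39 mmol/kg

DIC = 2.39 mmol/kg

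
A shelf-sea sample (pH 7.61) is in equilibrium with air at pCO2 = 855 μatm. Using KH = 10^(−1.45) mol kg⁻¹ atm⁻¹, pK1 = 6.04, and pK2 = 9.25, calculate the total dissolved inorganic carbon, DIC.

DIC = 1.18 mmol/kg

[CO2*] = KH · pCO2 = 10^(−1.45) × 855×10^-6 = 3.034×10^-5 mol/kg
α₀ = 1/(1 + K1/[H⁺] + K1K2/[H⁺]²) = 1/(1 + 10^+1.57 + 10^-0.07) = 0.02564
DIC = [CO2*]/α₀ = 3.034×10^-5 / 0.02564 = 1.18 mmol/kg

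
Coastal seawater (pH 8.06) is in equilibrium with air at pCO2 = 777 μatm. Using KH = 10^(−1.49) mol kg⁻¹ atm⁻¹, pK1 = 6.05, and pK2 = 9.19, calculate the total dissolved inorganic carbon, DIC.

[CO2*] = KH · pCO2 = 10^(−1.49) × 777×10^-6 = 2.514×10^-5 mol/kg
α₀ = 1/(1 + K1/[H⁺] + K1K2/[H⁺]²) = 1/(1 + 10^+2.01 + 10^+0.88) = 0.009016
DIC = [CO2*]/α₀ = 2.514×10^-5 / 0.009016 = 2.79 mmol/kg

DIC = 2.79 mmol/kg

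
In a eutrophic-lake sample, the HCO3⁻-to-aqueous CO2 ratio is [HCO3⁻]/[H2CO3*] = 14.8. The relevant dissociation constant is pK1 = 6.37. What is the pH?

From K1 = [H⁺][HCO3⁻]/[H2CO3*]:  pH = pK1 + log₁₀([HCO3⁻]/[H2CO3*])
log₁₀(14.8) = +1.170
pH = 6.37 + (+1.170) = 7.54

pH = 7.54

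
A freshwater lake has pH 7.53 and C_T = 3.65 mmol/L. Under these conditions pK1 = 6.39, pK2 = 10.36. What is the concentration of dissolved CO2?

α₀ = 1 / (1 + K1/[H⁺] + K1K2/[H⁺]²) = 1 / (1 + 10^+1.14 + 10^-1.69)
   = 1 / (1 + 13.804 + 0.020417) = 1/14.824 = 0.06746
[CO2*] = α₀ × DIC = 0.06746 × 3.65 = 0.246 mmol/L

[CO2*] = 0.246 mmol/L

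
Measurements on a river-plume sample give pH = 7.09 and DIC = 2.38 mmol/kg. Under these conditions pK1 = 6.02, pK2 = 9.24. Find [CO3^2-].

[CO3²⁻] = 15.4 μmol/kg

α₂ = 1 / (1 + [H⁺]/K2 + [H⁺]²/(K1K2)) = 1 / (1 + 10^+2.15 + 10^+1.08)
   = 1 / (1 + 141.25 + 12.023) = 1/154.28 = 0.006482
[CO3²⁻] = α₂ × DIC = 0.006482 × 2.38 = 0.0154 mmol/kg = 15.4 μmol/kg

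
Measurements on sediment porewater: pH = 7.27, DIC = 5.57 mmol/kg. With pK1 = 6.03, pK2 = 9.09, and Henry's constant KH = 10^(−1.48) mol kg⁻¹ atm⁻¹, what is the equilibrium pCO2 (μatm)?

α₀ = 1 / (1 + K1/[H⁺] + K1K2/[H⁺]²) = 1 / (1 + 10^+1.24 + 10^-0.58)
   = 1 / (1 + 17.378 + 0.26303) = 1/18.641 = 0.05365
[CO2*] = α₀ × DIC = 0.05365 × 5.57 = 0.2988 mmol/kg
pCO2 = [CO2*]/KH = 2.988×10^-4 / 3.311×10^-2 = 9020 μatm

pCO2 = 9020 μatm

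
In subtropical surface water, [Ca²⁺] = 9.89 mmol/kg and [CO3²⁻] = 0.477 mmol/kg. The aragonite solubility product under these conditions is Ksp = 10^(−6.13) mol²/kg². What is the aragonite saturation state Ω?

Ω = 6.36

Ksp = 10^(−6.13) = 7.413×10^-7
Ω = [Ca²⁺][CO3²⁻]/Ksp = (9.89×10^-3)(0.477×10^-3) / 7.413×10^-7 = 6.36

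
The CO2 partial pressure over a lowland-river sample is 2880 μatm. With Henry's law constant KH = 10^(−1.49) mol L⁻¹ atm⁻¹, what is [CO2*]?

[CO2*] = 93.2 μmol/L

KH = 10^(−1.49) = 3.236×10^-2 mol L⁻¹ atm⁻¹
[CO2*] = KH · pCO2 = 3.236×10^-2 × 2880×10^-6 atm = 9.32×10^-5 mol/L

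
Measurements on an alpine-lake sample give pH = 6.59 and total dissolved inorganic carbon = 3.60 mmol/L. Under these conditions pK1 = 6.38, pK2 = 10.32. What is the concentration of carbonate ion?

[CO3²⁻] = 0.415 μmol/L

α₂ = 1 / (1 + [H⁺]/K2 + [H⁺]²/(K1K2)) = 1 / (1 + 10^+3.73 + 10^+3.52)
   = 1 / (1 + 5370.3 + 3311.3) = 1/8682.6 = 0.0001152
[CO3²⁻] = α₂ × DIC = 0.0001152 × 3.60 = 0.000415 mmol/L = 0.415 μmol/L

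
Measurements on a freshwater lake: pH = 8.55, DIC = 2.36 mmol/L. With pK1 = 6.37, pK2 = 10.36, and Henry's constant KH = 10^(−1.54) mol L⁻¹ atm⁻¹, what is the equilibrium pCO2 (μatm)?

α₀ = 1 / (1 + K1/[H⁺] + K1K2/[H⁺]²) = 1 / (1 + 10^+2.18 + 10^+0.37)
   = 1 / (1 + 151.36 + 2.3442) = 1/154.70 = 0.006464
[CO2*] = α₀ × DIC = 0.006464 × 2.36 = 0.01526 mmol/L = 15.26 μmol/L
pCO2 = [CO2*]/KH = 1.526×10^-5 / 2.884×10^-2 = 529 μatm

pCO2 = 529 μatm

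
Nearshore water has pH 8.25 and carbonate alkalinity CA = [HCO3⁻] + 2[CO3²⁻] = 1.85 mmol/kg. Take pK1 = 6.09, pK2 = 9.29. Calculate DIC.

DIC = 1.72 mmol/kg

CA = [HCO3⁻] + 2[CO3²⁻] = (α₁ + 2α₂)·DIC
At pH 8.25: [H⁺]/K1 = 10^-2.16 = 0.0069183, K2/[H⁺] = 10^-1.04 = 0.091201
α₁ = 1/(1 + 0.0069183 + 0.091201) = 1/1.0981 = 0.9106; α₂ = α₁·K2/[H⁺] = 0.08305
α₁ + 2α₂ = 1.0768
DIC = CA / (α₁ + 2α₂) = 1.85 / 1.0768 = 1.72 mmol/kg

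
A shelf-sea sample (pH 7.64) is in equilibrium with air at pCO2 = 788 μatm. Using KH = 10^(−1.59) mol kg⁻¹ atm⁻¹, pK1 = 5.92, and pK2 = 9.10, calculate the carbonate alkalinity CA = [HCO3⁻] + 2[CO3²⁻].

[CO2*] = KH · pCO2 = 10^(−1.59) × 788×10^-6 = 2.025×10^-5 mol/kg
α₀ = 1/(1 + K1/[H⁺] + K1K2/[H⁺]²) = 1/(1 + 10^+1.72 + 10^+0.26) = 0.01808
DIC = [CO2*]/α₀ = 2.025×10^-5 / 0.01808 = 1.120 mmol/kg
CA = (α₁ + 2α₂)·DIC = (0.9490 + 2×0.03291) × 1.120 = 1.14 mmol/kg

CA = 1.14 mmol/kg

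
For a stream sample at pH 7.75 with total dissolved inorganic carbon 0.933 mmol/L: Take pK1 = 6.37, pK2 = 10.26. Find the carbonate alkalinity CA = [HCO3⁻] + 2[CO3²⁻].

CA = 0.899 mmol/L

CA = [HCO3⁻] + 2[CO3²⁻] = (α₁ + 2α₂)·DIC
At pH 7.75: [H⁺]/K1 = 10^-1.38 = 0.041687, K2/[H⁺] = 10^-2.51 = 0.0030903
α₁ = 1/(1 + 0.041687 + 0.0030903) = 1/1.0448 = 0.9571; α₂ = α₁·K2/[H⁺] = 0.002958
α₁ + 2α₂ = 0.9631
CA = 0.9631 × 0.933 = 0.899 mmol/L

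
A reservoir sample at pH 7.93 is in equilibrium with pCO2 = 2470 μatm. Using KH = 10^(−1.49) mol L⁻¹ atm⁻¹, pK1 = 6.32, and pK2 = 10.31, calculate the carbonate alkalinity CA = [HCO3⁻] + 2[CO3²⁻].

CA = 3.28 mmol/L

[CO2*] = KH · pCO2 = 10^(−1.49) × 2470×10^-6 = 7.993×10^-5 mol/L
α₀ = 1/(1 + K1/[H⁺] + K1K2/[H⁺]²) = 1/(1 + 10^+1.61 + 10^-0.77) = 0.02386
DIC = [CO2*]/α₀ = 7.993×10^-5 / 0.02386 = 3.350 mmol/L
CA = (α₁ + 2α₂)·DIC = (0.9721 + 2×0.004052) × 3.350 = 3.28 mmol/L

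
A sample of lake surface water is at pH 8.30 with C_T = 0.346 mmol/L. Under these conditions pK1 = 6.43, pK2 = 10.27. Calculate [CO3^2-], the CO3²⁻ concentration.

α₂ = 1 / (1 + [H⁺]/K2 + [H⁺]²/(K1K2)) = 1 / (1 + 10^+1.97 + 10^+0.10)
   = 1 / (1 + 93.325 + 1.2589) = 1/95.584 = 0.01046
[CO3²⁻] = α₂ × DIC = 0.01046 × 0.346 = 0.00362 mmol/L = 3.62 μmol/L

[CO3²⁻] = 3.62 μmol/L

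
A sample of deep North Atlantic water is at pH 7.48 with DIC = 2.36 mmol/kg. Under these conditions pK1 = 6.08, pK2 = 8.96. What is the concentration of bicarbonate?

α₁ = 1 / (1 + [H⁺]/K1 + K2/[H⁺]) = 1 / (1 + 10^-1.40 + 10^-1.48)
   = 1 / (1 + 0.039811 + 0.033113) = 1/1.0729 = 0.9320
[HCO3⁻] = α₁ × DIC = 0.9320 × 2.36 = 2.20 mmol/kg

[HCO3⁻] = 2.20 mmol/kg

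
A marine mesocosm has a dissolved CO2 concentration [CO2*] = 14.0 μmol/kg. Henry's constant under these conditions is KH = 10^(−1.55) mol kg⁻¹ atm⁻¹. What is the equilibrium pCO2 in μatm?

KH = 10^(−1.55) = 2.818×10^-2 mol kg⁻¹ atm⁻¹
pCO2 = [CO2*]/KH = 14.0×10^-6 / 2.818×10^-2 = 4.97×10^-4 atm = 497 μatm

pCO2 = 497 μatm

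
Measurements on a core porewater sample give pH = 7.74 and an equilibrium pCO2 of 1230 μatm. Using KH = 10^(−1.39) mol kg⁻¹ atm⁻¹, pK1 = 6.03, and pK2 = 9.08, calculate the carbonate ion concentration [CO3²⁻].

[CO3²⁻] = 0.117 mmol/kg

[CO2*] = KH · pCO2 = 10^(−1.39) × 1230×10^-6 = 5.011×10^-5 mol/kg
α₀ = 1/(1 + K1/[H⁺] + K1K2/[H⁺]²) = 1/(1 + 10^+1.71 + 10^+0.37) = 0.01830
DIC = [CO2*]/α₀ = 5.011×10^-5 / 0.01830 = 2.737 mmol/kg
[CO3²⁻] = α₂·DIC; α₂ = 0.04291, so [CO3²⁻] = 0.04291 × 2.737 = 0.117 mmol/kg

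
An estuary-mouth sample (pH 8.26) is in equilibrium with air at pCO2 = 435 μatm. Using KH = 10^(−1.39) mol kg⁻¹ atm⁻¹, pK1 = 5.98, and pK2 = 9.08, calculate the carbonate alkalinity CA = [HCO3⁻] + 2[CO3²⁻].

CA = 4.40 mmol/kg

[CO2*] = KH · pCO2 = 10^(−1.39) × 435×10^-6 = 1.772×10^-5 mol/kg
α₀ = 1/(1 + K1/[H⁺] + K1K2/[H⁺]²) = 1/(1 + 10^+2.28 + 10^+1.46) = 0.004537
DIC = [CO2*]/α₀ = 1.772×10^-5 / 0.004537 = 3.905 mmol/kg
CA = (α₁ + 2α₂)·DIC = (0.8646 + 2×0.1309) × 3.905 = 4.40 mmol/kg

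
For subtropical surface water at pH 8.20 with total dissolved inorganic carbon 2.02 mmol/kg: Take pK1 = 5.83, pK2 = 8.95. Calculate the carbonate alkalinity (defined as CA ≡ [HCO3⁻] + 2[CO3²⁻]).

CA = 2.32 mmol/kg

CA = [HCO3⁻] + 2[CO3²⁻] = (α₁ + 2α₂)·DIC
At pH 8.20: [H⁺]/K1 = 10^-2.37 = 0.0042658, K2/[H⁺] = 10^-0.75 = 0.17783
α₁ = 1/(1 + 0.0042658 + 0.17783) = 1/1.1821 = 0.8460; α₂ = α₁·K2/[H⁺] = 0.1504
α₁ + 2α₂ = 1.1468
CA = 1.1468 × 2.02 = 2.32 mmol/kg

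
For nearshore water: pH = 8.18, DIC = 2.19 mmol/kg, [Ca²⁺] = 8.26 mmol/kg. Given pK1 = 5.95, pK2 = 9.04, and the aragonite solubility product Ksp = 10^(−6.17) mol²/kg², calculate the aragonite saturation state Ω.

α₂ = 1 / (1 + [H⁺]/K2 + [H⁺]²/(K1K2)) = 1 / (1 + 10^+0.86 + 10^-1.37)
   = 1 / (1 + 7.2444 + 0.042658) = 1/8.2870 = 0.1207
[CO3²⁻] = α₂ × DIC = 0.1207 × 2.19 = 0.2643 mmol/kg
Ksp = 10^(−6.17) = 6.761×10^-7
Ω = [Ca²⁺][CO3²⁻]/Ksp = (8.26×10^-3)(2.643×10^-4) / 6.761×10^-7 = 3.23

Ω = 3.23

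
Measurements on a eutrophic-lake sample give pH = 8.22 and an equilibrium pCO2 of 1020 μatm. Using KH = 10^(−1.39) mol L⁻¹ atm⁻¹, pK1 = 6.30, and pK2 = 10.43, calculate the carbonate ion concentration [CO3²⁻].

[CO3²⁻] = 0.0213 mmol/L

[CO2*] = KH · pCO2 = 10^(−1.39) × 1020×10^-6 = 4.155×10^-5 mol/L
α₀ = 1/(1 + K1/[H⁺] + K1K2/[H⁺]²) = 1/(1 + 10^+1.92 + 10^-0.29) = 0.01181
DIC = [CO2*]/α₀ = 4.155×10^-5 / 0.01181 = 3.519 mmol/L
[CO3²⁻] = α₂·DIC; α₂ = 0.006056, so [CO3²⁻] = 0.006056 × 3.519 = 0.0213 mmol/L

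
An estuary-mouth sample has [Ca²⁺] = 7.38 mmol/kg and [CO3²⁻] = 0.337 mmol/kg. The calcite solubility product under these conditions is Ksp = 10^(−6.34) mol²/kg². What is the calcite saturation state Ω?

Ω = 5.44

Ksp = 10^(−6.34) = 4.571×10^-7
Ω = [Ca²⁺][CO3²⁻]/Ksp = (7.38×10^-3)(0.337×10^-3) / 4.571×10^-7 = 5.44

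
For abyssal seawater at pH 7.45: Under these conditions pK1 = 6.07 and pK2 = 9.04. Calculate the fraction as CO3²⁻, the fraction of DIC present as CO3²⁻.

α₂ = 0.0241

α₂ = 1 / (1 + [H⁺]/K2 + [H⁺]²/(K1K2)) = 1 / (1 + 10^+1.59 + 10^+0.21)
   = 1 / (1 + 38.905 + 1.6218) = 1/41.526 = 0.02408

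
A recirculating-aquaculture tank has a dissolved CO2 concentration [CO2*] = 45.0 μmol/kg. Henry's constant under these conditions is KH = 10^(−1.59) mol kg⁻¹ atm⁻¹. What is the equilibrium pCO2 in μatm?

KH = 10^(−1.59) = 2.570×10^-2 mol kg⁻¹ atm⁻¹
pCO2 = [CO2*]/KH = 45.0×10^-6 / 2.570×10^-2 = 1.75×10^-3 atm = 1750 μatm

pCO2 = 1750 μatm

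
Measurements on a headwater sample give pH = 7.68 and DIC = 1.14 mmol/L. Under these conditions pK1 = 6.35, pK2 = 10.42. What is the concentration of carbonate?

α₂ = 1 / (1 + [H⁺]/K2 + [H⁺]²/(K1K2)) = 1 / (1 + 10^+2.74 + 10^+1.41)
   = 1 / (1 + 549.54 + 25.704) = 1/576.24 = 0.001735
[CO3²⁻] = α₂ × DIC = 0.001735 × 1.14 = 0.00198 mmol/L = 1.98 μmol/L

[CO3²⁻] = 1.98 μmol/L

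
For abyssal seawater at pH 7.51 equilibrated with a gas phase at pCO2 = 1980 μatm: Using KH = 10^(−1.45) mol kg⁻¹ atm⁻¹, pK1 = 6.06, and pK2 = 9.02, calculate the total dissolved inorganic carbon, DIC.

[CO2*] = KH · pCO2 = 10^(−1.45) × 1980×10^-6 = 7.025×10^-5 mol/kg
α₀ = 1/(1 + K1/[H⁺] + K1K2/[H⁺]²) = 1/(1 + 10^+1.45 + 10^-0.06) = 0.03327
DIC = [CO2*]/α₀ = 7.025×10^-5 / 0.03327 = 2.11 mmol/kg

DIC = 2.11 mmol/kg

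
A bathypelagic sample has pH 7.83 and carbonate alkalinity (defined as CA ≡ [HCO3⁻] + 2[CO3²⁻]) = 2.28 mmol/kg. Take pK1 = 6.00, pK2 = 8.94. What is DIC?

DIC = 2.16 mmol/kg

CA = [HCO3⁻] + 2[CO3²⁻] = (α₁ + 2α₂)·DIC
At pH 7.83: [H⁺]/K1 = 10^-1.83 = 0.014791, K2/[H⁺] = 10^-1.11 = 0.077625
α₁ = 1/(1 + 0.014791 + 0.077625) = 1/1.0924 = 0.9154; α₂ = α₁·K2/[H⁺] = 0.07106
α₁ + 2α₂ = 1.0575
DIC = CA / (α₁ + 2α₂) = 2.28 / 1.0575 = 2.16 mmol/kg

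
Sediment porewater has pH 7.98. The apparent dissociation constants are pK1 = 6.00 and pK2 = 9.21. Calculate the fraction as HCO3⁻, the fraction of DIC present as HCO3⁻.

α₁ = 1 / (1 + [H⁺]/K1 + K2/[H⁺]) = 1 / (1 + 10^-1.98 + 10^-1.23)
   = 1 / (1 + 0.010471 + 0.058884) = 1/1.0694 = 0.9351

α₁ = 0.935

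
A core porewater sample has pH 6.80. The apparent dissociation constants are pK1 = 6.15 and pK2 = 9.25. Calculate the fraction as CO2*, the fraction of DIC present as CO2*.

α₀ = 1 / (1 + K1/[H⁺] + K1K2/[H⁺]²) = 1 / (1 + 10^+0.65 + 10^-1.80)
   = 1 / (1 + 4.4668 + 0.015849) = 1/5.4827 = 0.1824

α₀ = 0.182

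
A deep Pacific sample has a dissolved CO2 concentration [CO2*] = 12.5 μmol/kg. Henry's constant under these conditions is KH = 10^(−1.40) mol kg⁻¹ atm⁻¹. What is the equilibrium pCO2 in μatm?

pCO2 = 314 μatm

KH = 10^(−1.40) = 3.981×10^-2 mol kg⁻¹ atm⁻¹
pCO2 = [CO2*]/KH = 12.5×10^-6 / 3.981×10^-2 = 3.14×10^-4 atm = 314 μatm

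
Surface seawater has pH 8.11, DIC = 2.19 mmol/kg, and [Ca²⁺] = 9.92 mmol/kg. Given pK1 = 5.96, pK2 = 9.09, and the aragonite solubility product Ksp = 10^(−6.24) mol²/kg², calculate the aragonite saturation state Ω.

α₂ = 1 / (1 + [H⁺]/K2 + [H⁺]²/(K1K2)) = 1 / (1 + 10^+0.98 + 10^-1.17)
   = 1 / (1 + 9.5499 + 0.067608) = 1/10.618 = 0.09418
[CO3²⁻] = α₂ × DIC = 0.09418 × 2.19 = 0.2063 mmol/kg
Ksp = 10^(−6.24) = 5.754×10^-7
Ω = [Ca²⁺][CO3²⁻]/Ksp = (9.92×10^-3)(2.063×10^-4) / 5.754×10^-7 = 3.56

Ω = 3.56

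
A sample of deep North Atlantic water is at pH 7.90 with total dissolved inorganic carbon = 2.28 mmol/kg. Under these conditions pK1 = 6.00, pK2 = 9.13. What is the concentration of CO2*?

α₀ = 1 / (1 + K1/[H⁺] + K1K2/[H⁺]²) = 1 / (1 + 10^+1.90 + 10^+0.67)
   = 1 / (1 + 79.433 + 4.6774) = 1/85.110 = 0.01175
[CO2*] = α₀ × DIC = 0.01175 × 2.28 = 0.0268 mmol/kg

[CO2*] = 0.0268 mmol/kg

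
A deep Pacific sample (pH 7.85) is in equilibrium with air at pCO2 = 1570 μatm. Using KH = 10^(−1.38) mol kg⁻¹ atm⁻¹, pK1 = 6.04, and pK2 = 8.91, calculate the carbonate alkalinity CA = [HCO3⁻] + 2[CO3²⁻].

CA = 4.96 mmol/kg

[CO2*] = KH · pCO2 = 10^(−1.38) × 1570×10^-6 = 6.545×10^-5 mol/kg
α₀ = 1/(1 + K1/[H⁺] + K1K2/[H⁺]²) = 1/(1 + 10^+1.81 + 10^+0.75) = 0.01405
DIC = [CO2*]/α₀ = 6.545×10^-5 / 0.01405 = 4.659 mmol/kg
CA = (α₁ + 2α₂)·DIC = (0.9070 + 2×0.07899) × 4.659 = 4.96 mmol/kg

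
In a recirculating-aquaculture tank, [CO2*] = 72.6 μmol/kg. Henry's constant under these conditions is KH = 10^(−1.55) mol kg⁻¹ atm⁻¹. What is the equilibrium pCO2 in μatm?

pCO2 = 2580 μatm

KH = 10^(−1.55) = 2.818×10^-2 mol kg⁻¹ atm⁻¹
pCO2 = [CO2*]/KH = 72.6×10^-6 / 2.818×10^-2 = 2.58×10^-3 atm = 2580 μatm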